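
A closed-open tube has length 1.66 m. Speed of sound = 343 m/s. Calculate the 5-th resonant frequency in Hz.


Given values:
  Tube type: closed-open, L = 1.66 m, c = 343 m/s, n = 5
Formula: f_n = (2n - 1) * c / (4 * L)
Compute 2n - 1 = 2*5 - 1 = 9
Compute 4 * L = 4 * 1.66 = 6.64
f = 9 * 343 / 6.64
f = 464.91

464.91 Hz


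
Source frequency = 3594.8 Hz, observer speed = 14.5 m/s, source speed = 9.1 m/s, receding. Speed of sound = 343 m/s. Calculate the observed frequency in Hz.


Given values:
  f_s = 3594.8 Hz, v_o = 14.5 m/s, v_s = 9.1 m/s
  Direction: receding
Formula: f_o = f_s * (c - v_o) / (c + v_s)
Numerator: c - v_o = 343 - 14.5 = 328.5
Denominator: c + v_s = 343 + 9.1 = 352.1
f_o = 3594.8 * 328.5 / 352.1 = 3353.85

3353.85 Hz


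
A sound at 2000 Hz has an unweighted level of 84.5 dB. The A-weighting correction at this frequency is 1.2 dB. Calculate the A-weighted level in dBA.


Given values:
  SPL = 84.5 dB
  A-weighting at 2000 Hz = 1.2 dB
Formula: L_A = SPL + A_weight
L_A = 84.5 + (1.2)
L_A = 85.7

85.7 dBA


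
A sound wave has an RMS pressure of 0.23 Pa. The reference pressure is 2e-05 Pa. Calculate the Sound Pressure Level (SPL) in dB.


Given values:
  p = 0.23 Pa
  p_ref = 2e-05 Pa
Formula: SPL = 20 * log10(p / p_ref)
Compute ratio: p / p_ref = 0.23 / 2e-05 = 11500
Compute log10: log10(11500) = 4.060698
Multiply: SPL = 20 * 4.060698 = 81.21

81.21 dB


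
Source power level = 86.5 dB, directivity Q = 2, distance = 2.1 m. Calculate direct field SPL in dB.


Given values:
  Lw = 86.5 dB, Q = 2, r = 2.1 m
Formula: SPL = Lw + 10 * log10(Q / (4 * pi * r^2))
Compute 4 * pi * r^2 = 4 * pi * 2.1^2 = 55.4177
Compute Q / denom = 2 / 55.4177 = 0.03608955
Compute 10 * log10(0.03608955) = -14.4262
SPL = 86.5 + (-14.4262) = 72.07

72.07 dB


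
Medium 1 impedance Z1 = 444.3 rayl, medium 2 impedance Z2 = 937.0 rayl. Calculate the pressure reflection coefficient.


Given values:
  Z1 = 444.3 rayl, Z2 = 937.0 rayl
Formula: R = (Z2 - Z1) / (Z2 + Z1)
Numerator: Z2 - Z1 = 937.0 - 444.3 = 492.7
Denominator: Z2 + Z1 = 937.0 + 444.3 = 1381.3
R = 492.7 / 1381.3 = 0.3567

0.3567


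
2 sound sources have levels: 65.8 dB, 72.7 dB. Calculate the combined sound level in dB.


Formula: L_total = 10 * log10( sum(10^(Li/10)) )
  Source 1: 10^(65.8/10) = 3801893.9632
  Source 2: 10^(72.7/10) = 18620871.3666
Sum of linear values = 22422765.3298
L_total = 10 * log10(22422765.3298) = 73.51

73.51 dB


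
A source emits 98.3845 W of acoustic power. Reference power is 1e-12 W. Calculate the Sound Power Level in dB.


Given values:
  W = 98.3845 W
  W_ref = 1e-12 W
Formula: SWL = 10 * log10(W / W_ref)
Compute ratio: W / W_ref = 98384500000000
Compute log10: log10(98384500000000) = 13.992927
Multiply: SWL = 10 * 13.992927 = 139.93

139.93 dB


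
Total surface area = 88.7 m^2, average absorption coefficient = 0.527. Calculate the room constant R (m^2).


Given values:
  S = 88.7 m^2, alpha = 0.527
Formula: R = S * alpha / (1 - alpha)
Numerator: 88.7 * 0.527 = 46.7449
Denominator: 1 - 0.527 = 0.473
R = 46.7449 / 0.473 = 98.83

98.83 m^2


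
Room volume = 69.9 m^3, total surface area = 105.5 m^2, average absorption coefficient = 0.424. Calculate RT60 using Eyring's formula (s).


Given values:
  V = 69.9 m^3, S = 105.5 m^2, alpha = 0.424
Formula: RT60 = 0.161 * V / (-S * ln(1 - alpha))
Compute ln(1 - 0.424) = ln(0.576) = -0.551648
Denominator: -105.5 * -0.551648 = 58.1989
Numerator: 0.161 * 69.9 = 11.2539
RT60 = 11.2539 / 58.1989 = 0.193

0.193 s


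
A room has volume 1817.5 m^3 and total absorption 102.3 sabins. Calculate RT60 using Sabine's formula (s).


Given values:
  V = 1817.5 m^3
  A = 102.3 sabins
Formula: RT60 = 0.161 * V / A
Numerator: 0.161 * 1817.5 = 292.6175
RT60 = 292.6175 / 102.3 = 2.86

2.86 s


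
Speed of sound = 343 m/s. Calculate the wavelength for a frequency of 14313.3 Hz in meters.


Given values:
  c = 343 m/s, f = 14313.3 Hz
Formula: lambda = c / f
lambda = 343 / 14313.3
lambda = 0.024

0.024 m


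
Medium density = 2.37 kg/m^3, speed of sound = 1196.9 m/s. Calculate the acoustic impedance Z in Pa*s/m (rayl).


Given values:
  rho = 2.37 kg/m^3
  c = 1196.9 m/s
Formula: Z = rho * c
Z = 2.37 * 1196.9
Z = 2836.65

2836.65 rayl


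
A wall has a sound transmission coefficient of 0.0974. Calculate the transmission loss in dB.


Given values:
  tau = 0.0974
Formula: TL = 10 * log10(1 / tau)
Compute 1 / tau = 1 / 0.0974 = 10.2669
Compute log10(10.2669) = 1.011439
TL = 10 * 1.011439 = 10.11

10.11 dB


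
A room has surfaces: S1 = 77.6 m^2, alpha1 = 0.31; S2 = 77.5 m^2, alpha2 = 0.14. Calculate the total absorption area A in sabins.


Given surfaces:
  Surface 1: 77.6 * 0.31 = 24.056
  Surface 2: 77.5 * 0.14 = 10.85
Formula: A = sum(Si * alpha_i)
A = 24.056 + 10.85
A = 34.91

34.91 sabins


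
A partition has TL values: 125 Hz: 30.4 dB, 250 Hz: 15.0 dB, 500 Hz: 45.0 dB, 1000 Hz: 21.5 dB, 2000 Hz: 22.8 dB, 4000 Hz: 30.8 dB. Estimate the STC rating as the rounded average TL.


Given TL values at each frequency:
  125 Hz: 30.4 dB
  250 Hz: 15.0 dB
  500 Hz: 45.0 dB
  1000 Hz: 21.5 dB
  2000 Hz: 22.8 dB
  4000 Hz: 30.8 dB
Formula: STC ~ round(average of TL values)
Sum = 30.4 + 15.0 + 45.0 + 21.5 + 22.8 + 30.8 = 165.5
Average = 165.5 / 6 = 27.58
Rounded: 28

28


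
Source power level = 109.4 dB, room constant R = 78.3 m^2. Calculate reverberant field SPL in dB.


Given values:
  Lw = 109.4 dB, R = 78.3 m^2
Formula: SPL = Lw + 10 * log10(4 / R)
Compute 4 / R = 4 / 78.3 = 0.051086
Compute 10 * log10(0.051086) = -12.917
SPL = 109.4 + (-12.917) = 96.48

96.48 dB


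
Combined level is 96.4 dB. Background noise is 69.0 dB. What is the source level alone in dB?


Given values:
  L_total = 96.4 dB, L_bg = 69.0 dB
Formula: L_source = 10 * log10(10^(L_total/10) - 10^(L_bg/10))
Convert to linear:
  10^(96.4/10) = 4365158322.4017
  10^(69.0/10) = 7943282.3472
Difference: 4365158322.4017 - 7943282.3472 = 4357215040.0545
L_source = 10 * log10(4357215040.0545) = 96.39

96.39 dB


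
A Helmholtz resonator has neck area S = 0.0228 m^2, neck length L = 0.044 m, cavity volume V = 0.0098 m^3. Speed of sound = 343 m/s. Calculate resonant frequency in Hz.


Given values:
  S = 0.0228 m^2, L = 0.044 m, V = 0.0098 m^3, c = 343 m/s
Formula: f = (c / (2*pi)) * sqrt(S / (V * L))
Compute V * L = 0.0098 * 0.044 = 0.0004312
Compute S / (V * L) = 0.0228 / 0.0004312 = 52.8757
Compute sqrt(52.8757) = 7.271568
Compute c / (2*pi) = 343 / 6.283185 = 54.590148
f = 54.590148 * 7.271568 = 396.96

396.96 Hz


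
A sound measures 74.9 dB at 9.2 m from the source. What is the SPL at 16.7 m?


Given values:
  SPL1 = 74.9 dB, r1 = 9.2 m, r2 = 16.7 m
Formula: SPL2 = SPL1 - 20 * log10(r2 / r1)
Compute ratio: r2 / r1 = 16.7 / 9.2 = 1.8152
Compute log10: log10(1.8152) = 0.258924
Compute drop: 20 * 0.258924 = 5.1785
SPL2 = 74.9 - 5.1785 = 69.72

69.72 dB


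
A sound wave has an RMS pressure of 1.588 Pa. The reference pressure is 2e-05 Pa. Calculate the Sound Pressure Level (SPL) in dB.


Given values:
  p = 1.588 Pa
  p_ref = 2e-05 Pa
Formula: SPL = 20 * log10(p / p_ref)
Compute ratio: p / p_ref = 1.588 / 2e-05 = 79400
Compute log10: log10(79400) = 4.899821
Multiply: SPL = 20 * 4.899821 = 98.0

98.0 dB


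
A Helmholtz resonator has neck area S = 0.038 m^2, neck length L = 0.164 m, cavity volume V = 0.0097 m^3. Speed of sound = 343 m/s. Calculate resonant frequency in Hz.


Given values:
  S = 0.038 m^2, L = 0.164 m, V = 0.0097 m^3, c = 343 m/s
Formula: f = (c / (2*pi)) * sqrt(S / (V * L))
Compute V * L = 0.0097 * 0.164 = 0.0015908
Compute S / (V * L) = 0.038 / 0.0015908 = 23.8874
Compute sqrt(23.8874) = 4.887474
Compute c / (2*pi) = 343 / 6.283185 = 54.590148
f = 54.590148 * 4.887474 = 266.81

266.81 Hz


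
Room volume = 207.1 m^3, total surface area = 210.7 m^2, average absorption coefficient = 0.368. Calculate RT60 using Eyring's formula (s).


Given values:
  V = 207.1 m^3, S = 210.7 m^2, alpha = 0.368
Formula: RT60 = 0.161 * V / (-S * ln(1 - alpha))
Compute ln(1 - 0.368) = ln(0.632) = -0.458866
Denominator: -210.7 * -0.458866 = 96.6831
Numerator: 0.161 * 207.1 = 33.3431
RT60 = 33.3431 / 96.6831 = 0.345

0.345 s


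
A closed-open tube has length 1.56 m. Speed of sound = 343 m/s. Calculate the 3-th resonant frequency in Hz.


Given values:
  Tube type: closed-open, L = 1.56 m, c = 343 m/s, n = 3
Formula: f_n = (2n - 1) * c / (4 * L)
Compute 2n - 1 = 2*3 - 1 = 5
Compute 4 * L = 4 * 1.56 = 6.24
f = 5 * 343 / 6.24
f = 274.84

274.84 Hz


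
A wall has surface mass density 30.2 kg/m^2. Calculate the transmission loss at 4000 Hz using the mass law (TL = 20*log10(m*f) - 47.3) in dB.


Given values:
  m = 30.2 kg/m^2, f = 4000 Hz
Formula: TL = 20 * log10(m * f) - 47.3
Compute m * f = 30.2 * 4000 = 120800.0
Compute log10(120800.0) = 5.082067
Compute 20 * 5.082067 = 101.6413
TL = 101.6413 - 47.3 = 54.34

54.34 dB


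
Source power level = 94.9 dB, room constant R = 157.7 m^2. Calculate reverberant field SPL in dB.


Given values:
  Lw = 94.9 dB, R = 157.7 m^2
Formula: SPL = Lw + 10 * log10(4 / R)
Compute 4 / R = 4 / 157.7 = 0.025365
Compute 10 * log10(0.025365) = -15.9577
SPL = 94.9 + (-15.9577) = 78.94

78.94 dB


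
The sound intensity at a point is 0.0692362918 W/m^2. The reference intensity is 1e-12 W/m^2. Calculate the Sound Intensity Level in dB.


Given values:
  I = 0.0692362918 W/m^2
  I_ref = 1e-12 W/m^2
Formula: SIL = 10 * log10(I / I_ref)
Compute ratio: I / I_ref = 69236291800
Compute log10: log10(69236291800) = 10.840334
Multiply: SIL = 10 * 10.840334 = 108.4

108.4 dB


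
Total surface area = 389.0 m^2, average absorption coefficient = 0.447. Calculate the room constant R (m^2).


Given values:
  S = 389.0 m^2, alpha = 0.447
Formula: R = S * alpha / (1 - alpha)
Numerator: 389.0 * 0.447 = 173.883
Denominator: 1 - 0.447 = 0.553
R = 173.883 / 0.553 = 314.44

314.44 m^2


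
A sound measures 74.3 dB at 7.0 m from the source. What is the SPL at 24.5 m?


Given values:
  SPL1 = 74.3 dB, r1 = 7.0 m, r2 = 24.5 m
Formula: SPL2 = SPL1 - 20 * log10(r2 / r1)
Compute ratio: r2 / r1 = 24.5 / 7.0 = 3.5
Compute log10: log10(3.5) = 0.544068
Compute drop: 20 * 0.544068 = 10.8814
SPL2 = 74.3 - 10.8814 = 63.42

63.42 dB


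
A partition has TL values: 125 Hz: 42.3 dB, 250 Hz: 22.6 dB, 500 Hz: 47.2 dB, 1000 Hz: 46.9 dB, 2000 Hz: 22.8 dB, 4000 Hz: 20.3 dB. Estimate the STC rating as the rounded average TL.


Given TL values at each frequency:
  125 Hz: 42.3 dB
  250 Hz: 22.6 dB
  500 Hz: 47.2 dB
  1000 Hz: 46.9 dB
  2000 Hz: 22.8 dB
  4000 Hz: 20.3 dB
Formula: STC ~ round(average of TL values)
Sum = 42.3 + 22.6 + 47.2 + 46.9 + 22.8 + 20.3 = 202.1
Average = 202.1 / 6 = 33.68
Rounded: 34

34


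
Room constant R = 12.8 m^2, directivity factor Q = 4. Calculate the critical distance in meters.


Given values:
  R = 12.8 m^2, Q = 4
Formula: d_c = 0.141 * sqrt(Q * R)
Compute Q * R = 4 * 12.8 = 51.2
Compute sqrt(51.2) = 7.1554
d_c = 0.141 * 7.1554 = 1.009

1.009 m


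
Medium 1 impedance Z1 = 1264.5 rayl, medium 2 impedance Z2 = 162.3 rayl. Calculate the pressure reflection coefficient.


Given values:
  Z1 = 1264.5 rayl, Z2 = 162.3 rayl
Formula: R = (Z2 - Z1) / (Z2 + Z1)
Numerator: Z2 - Z1 = 162.3 - 1264.5 = -1102.2
Denominator: Z2 + Z1 = 162.3 + 1264.5 = 1426.8
R = -1102.2 / 1426.8 = -0.7725

-0.7725


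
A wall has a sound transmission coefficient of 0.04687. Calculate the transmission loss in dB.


Given values:
  tau = 0.04687
Formula: TL = 10 * log10(1 / tau)
Compute 1 / tau = 1 / 0.04687 = 21.3356
Compute log10(21.3356) = 1.329105
TL = 10 * 1.329105 = 13.29

13.29 dB


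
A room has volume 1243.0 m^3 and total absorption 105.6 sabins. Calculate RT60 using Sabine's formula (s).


Given values:
  V = 1243.0 m^3
  A = 105.6 sabins
Formula: RT60 = 0.161 * V / A
Numerator: 0.161 * 1243.0 = 200.123
RT60 = 200.123 / 105.6 = 1.895

1.895 s


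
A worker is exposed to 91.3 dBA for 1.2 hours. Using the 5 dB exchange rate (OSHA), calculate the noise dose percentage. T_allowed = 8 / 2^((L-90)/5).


Given values:
  L = 91.3 dBA, T = 1.2 hours
Formula: T_allowed = 8 / 2^((L - 90) / 5)
Compute exponent: (91.3 - 90) / 5 = 0.26
Compute 2^(0.26) = 1.197479
T_allowed = 8 / 1.197479 = 6.680702 hours
Dose = (T / T_allowed) * 100
Dose = (1.2 / 6.680702) * 100 = 17.96

17.96 %


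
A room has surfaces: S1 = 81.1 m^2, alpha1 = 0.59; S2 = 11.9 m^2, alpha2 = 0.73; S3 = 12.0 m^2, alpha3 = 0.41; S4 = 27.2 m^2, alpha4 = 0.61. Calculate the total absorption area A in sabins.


Given surfaces:
  Surface 1: 81.1 * 0.59 = 47.849
  Surface 2: 11.9 * 0.73 = 8.687
  Surface 3: 12.0 * 0.41 = 4.92
  Surface 4: 27.2 * 0.61 = 16.592
Formula: A = sum(Si * alpha_i)
A = 47.849 + 8.687 + 4.92 + 16.592
A = 78.05

78.05 sabins


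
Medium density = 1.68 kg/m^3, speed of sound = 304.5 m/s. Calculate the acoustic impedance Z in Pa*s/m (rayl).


Given values:
  rho = 1.68 kg/m^3
  c = 304.5 m/s
Formula: Z = rho * c
Z = 1.68 * 304.5
Z = 511.56

511.56 rayl


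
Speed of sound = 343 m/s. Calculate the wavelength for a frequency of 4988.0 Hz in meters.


Given values:
  c = 343 m/s, f = 4988.0 Hz
Formula: lambda = c / f
lambda = 343 / 4988.0
lambda = 0.0688

0.0688 m


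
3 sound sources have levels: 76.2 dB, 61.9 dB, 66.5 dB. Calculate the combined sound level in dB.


Formula: L_total = 10 * log10( sum(10^(Li/10)) )
  Source 1: 10^(76.2/10) = 41686938.347
  Source 2: 10^(61.9/10) = 1548816.6189
  Source 3: 10^(66.5/10) = 4466835.9215
Sum of linear values = 47702590.8874
L_total = 10 * log10(47702590.8874) = 76.79

76.79 dB


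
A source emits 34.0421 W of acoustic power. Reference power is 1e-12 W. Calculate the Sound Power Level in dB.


Given values:
  W = 34.0421 W
  W_ref = 1e-12 W
Formula: SWL = 10 * log10(W / W_ref)
Compute ratio: W / W_ref = 34042100000000
Compute log10: log10(34042100000000) = 13.532016
Multiply: SWL = 10 * 13.532016 = 135.32

135.32 dB


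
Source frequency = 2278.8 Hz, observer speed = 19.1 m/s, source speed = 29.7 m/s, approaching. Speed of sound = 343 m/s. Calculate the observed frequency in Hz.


Given values:
  f_s = 2278.8 Hz, v_o = 19.1 m/s, v_s = 29.7 m/s
  Direction: approaching
Formula: f_o = f_s * (c + v_o) / (c - v_s)
Numerator: c + v_o = 343 + 19.1 = 362.1
Denominator: c - v_s = 343 - 29.7 = 313.3
f_o = 2278.8 * 362.1 / 313.3 = 2633.75

2633.75 Hz


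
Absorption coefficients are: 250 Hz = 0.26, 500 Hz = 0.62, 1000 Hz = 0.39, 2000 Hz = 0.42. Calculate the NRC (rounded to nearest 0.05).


Given values:
  a_250 = 0.26, a_500 = 0.62
  a_1000 = 0.39, a_2000 = 0.42
Formula: NRC = (a250 + a500 + a1000 + a2000) / 4
Sum = 0.26 + 0.62 + 0.39 + 0.42 = 1.69
NRC = 1.69 / 4 = 0.4225
Rounded to nearest 0.05: 0.4

0.4


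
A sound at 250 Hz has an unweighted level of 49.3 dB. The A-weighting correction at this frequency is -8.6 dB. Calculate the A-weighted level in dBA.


Given values:
  SPL = 49.3 dB
  A-weighting at 250 Hz = -8.6 dB
Formula: L_A = SPL + A_weight
L_A = 49.3 + (-8.6)
L_A = 40.7

40.7 dBA


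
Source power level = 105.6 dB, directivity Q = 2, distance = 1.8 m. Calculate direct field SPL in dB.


Given values:
  Lw = 105.6 dB, Q = 2, r = 1.8 m
Formula: SPL = Lw + 10 * log10(Q / (4 * pi * r^2))
Compute 4 * pi * r^2 = 4 * pi * 1.8^2 = 40.715
Compute Q / denom = 2 / 40.715 = 0.04912195
Compute 10 * log10(0.04912195) = -13.0872
SPL = 105.6 + (-13.0872) = 92.51

92.51 dB


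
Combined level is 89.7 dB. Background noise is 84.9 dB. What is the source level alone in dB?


Given values:
  L_total = 89.7 dB, L_bg = 84.9 dB
Formula: L_source = 10 * log10(10^(L_total/10) - 10^(L_bg/10))
Convert to linear:
  10^(89.7/10) = 933254300.797
  10^(84.9/10) = 309029543.2514
Difference: 933254300.797 - 309029543.2514 = 624224757.5456
L_source = 10 * log10(624224757.5456) = 87.95

87.95 dB


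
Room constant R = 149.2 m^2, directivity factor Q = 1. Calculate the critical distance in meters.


Given values:
  R = 149.2 m^2, Q = 1
Formula: d_c = 0.141 * sqrt(Q * R)
Compute Q * R = 1 * 149.2 = 149.2
Compute sqrt(149.2) = 12.2147
d_c = 0.141 * 12.2147 = 1.722

1.722 m


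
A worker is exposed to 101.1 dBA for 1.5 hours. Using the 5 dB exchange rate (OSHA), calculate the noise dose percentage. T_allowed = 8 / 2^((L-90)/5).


Given values:
  L = 101.1 dBA, T = 1.5 hours
Formula: T_allowed = 8 / 2^((L - 90) / 5)
Compute exponent: (101.1 - 90) / 5 = 2.22
Compute 2^(2.22) = 4.658934
T_allowed = 8 / 4.658934 = 1.717131 hours
Dose = (T / T_allowed) * 100
Dose = (1.5 / 1.717131) * 100 = 87.36

87.36 %


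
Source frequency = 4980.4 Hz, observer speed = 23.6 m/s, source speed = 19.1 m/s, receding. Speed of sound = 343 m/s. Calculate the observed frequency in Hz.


Given values:
  f_s = 4980.4 Hz, v_o = 23.6 m/s, v_s = 19.1 m/s
  Direction: receding
Formula: f_o = f_s * (c - v_o) / (c + v_s)
Numerator: c - v_o = 343 - 23.6 = 319.4
Denominator: c + v_s = 343 + 19.1 = 362.1
f_o = 4980.4 * 319.4 / 362.1 = 4393.1

4393.1 Hz


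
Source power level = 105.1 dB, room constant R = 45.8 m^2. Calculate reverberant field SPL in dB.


Given values:
  Lw = 105.1 dB, R = 45.8 m^2
Formula: SPL = Lw + 10 * log10(4 / R)
Compute 4 / R = 4 / 45.8 = 0.087336
Compute 10 * log10(0.087336) = -10.5881
SPL = 105.1 + (-10.5881) = 94.51

94.51 dB


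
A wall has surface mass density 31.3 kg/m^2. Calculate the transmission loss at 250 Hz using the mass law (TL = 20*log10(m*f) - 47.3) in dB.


Given values:
  m = 31.3 kg/m^2, f = 250 Hz
Formula: TL = 20 * log10(m * f) - 47.3
Compute m * f = 31.3 * 250 = 7825.0
Compute log10(7825.0) = 3.893484
Compute 20 * 3.893484 = 77.8697
TL = 77.8697 - 47.3 = 30.57

30.57 dB


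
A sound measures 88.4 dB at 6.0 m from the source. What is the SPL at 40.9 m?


Given values:
  SPL1 = 88.4 dB, r1 = 6.0 m, r2 = 40.9 m
Formula: SPL2 = SPL1 - 20 * log10(r2 / r1)
Compute ratio: r2 / r1 = 40.9 / 6.0 = 6.8167
Compute log10: log10(6.8167) = 0.833574
Compute drop: 20 * 0.833574 = 16.6715
SPL2 = 88.4 - 16.6715 = 71.73

71.73 dB


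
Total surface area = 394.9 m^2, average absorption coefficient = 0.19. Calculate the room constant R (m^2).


Given values:
  S = 394.9 m^2, alpha = 0.19
Formula: R = S * alpha / (1 - alpha)
Numerator: 394.9 * 0.19 = 75.031
Denominator: 1 - 0.19 = 0.81
R = 75.031 / 0.81 = 92.63

92.63 m^2


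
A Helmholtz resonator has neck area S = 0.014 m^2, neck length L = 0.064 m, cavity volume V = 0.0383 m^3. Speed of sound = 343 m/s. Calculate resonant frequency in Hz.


Given values:
  S = 0.014 m^2, L = 0.064 m, V = 0.0383 m^3, c = 343 m/s
Formula: f = (c / (2*pi)) * sqrt(S / (V * L))
Compute V * L = 0.0383 * 0.064 = 0.0024512
Compute S / (V * L) = 0.014 / 0.0024512 = 5.7115
Compute sqrt(5.7115) = 2.389874
Compute c / (2*pi) = 343 / 6.283185 = 54.590148
f = 54.590148 * 2.389874 = 130.46

130.46 Hz


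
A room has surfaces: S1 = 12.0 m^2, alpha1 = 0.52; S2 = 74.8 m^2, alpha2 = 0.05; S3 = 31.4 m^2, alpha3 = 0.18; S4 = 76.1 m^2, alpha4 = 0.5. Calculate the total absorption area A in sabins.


Given surfaces:
  Surface 1: 12.0 * 0.52 = 6.24
  Surface 2: 74.8 * 0.05 = 3.74
  Surface 3: 31.4 * 0.18 = 5.652
  Surface 4: 76.1 * 0.5 = 38.05
Formula: A = sum(Si * alpha_i)
A = 6.24 + 3.74 + 5.652 + 38.05
A = 53.68

53.68 sabins


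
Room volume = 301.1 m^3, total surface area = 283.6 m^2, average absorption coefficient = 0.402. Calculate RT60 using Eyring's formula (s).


Given values:
  V = 301.1 m^3, S = 283.6 m^2, alpha = 0.402
Formula: RT60 = 0.161 * V / (-S * ln(1 - alpha))
Compute ln(1 - 0.402) = ln(0.598) = -0.514165
Denominator: -283.6 * -0.514165 = 145.8172
Numerator: 0.161 * 301.1 = 48.4771
RT60 = 48.4771 / 145.8172 = 0.332

0.332 s


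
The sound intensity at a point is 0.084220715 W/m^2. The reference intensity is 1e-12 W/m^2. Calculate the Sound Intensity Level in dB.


Given values:
  I = 0.084220715 W/m^2
  I_ref = 1e-12 W/m^2
Formula: SIL = 10 * log10(I / I_ref)
Compute ratio: I / I_ref = 84220715000
Compute log10: log10(84220715000) = 10.925419
Multiply: SIL = 10 * 10.925419 = 109.25

109.25 dB


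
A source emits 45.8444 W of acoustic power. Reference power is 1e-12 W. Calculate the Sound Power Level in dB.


Given values:
  W = 45.8444 W
  W_ref = 1e-12 W
Formula: SWL = 10 * log10(W / W_ref)
Compute ratio: W / W_ref = 45844400000000
Compute log10: log10(45844400000000) = 13.661286
Multiply: SWL = 10 * 13.661286 = 136.61

136.61 dB


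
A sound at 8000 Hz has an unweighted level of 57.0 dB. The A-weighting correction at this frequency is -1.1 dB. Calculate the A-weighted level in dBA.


Given values:
  SPL = 57.0 dB
  A-weighting at 8000 Hz = -1.1 dB
Formula: L_A = SPL + A_weight
L_A = 57.0 + (-1.1)
L_A = 55.9

55.9 dBA


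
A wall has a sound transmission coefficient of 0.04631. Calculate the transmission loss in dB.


Given values:
  tau = 0.04631
Formula: TL = 10 * log10(1 / tau)
Compute 1 / tau = 1 / 0.04631 = 21.5936
Compute log10(21.5936) = 1.334325
TL = 10 * 1.334325 = 13.34

13.34 dB


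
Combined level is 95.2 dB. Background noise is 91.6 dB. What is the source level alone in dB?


Given values:
  L_total = 95.2 dB, L_bg = 91.6 dB
Formula: L_source = 10 * log10(10^(L_total/10) - 10^(L_bg/10))
Convert to linear:
  10^(95.2/10) = 3311311214.8259
  10^(91.6/10) = 1445439770.7459
Difference: 3311311214.8259 - 1445439770.7459 = 1865871444.08
L_source = 10 * log10(1865871444.08) = 92.71

92.71 dB


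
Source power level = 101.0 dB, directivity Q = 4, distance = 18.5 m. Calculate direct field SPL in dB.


Given values:
  Lw = 101.0 dB, Q = 4, r = 18.5 m
Formula: SPL = Lw + 10 * log10(Q / (4 * pi * r^2))
Compute 4 * pi * r^2 = 4 * pi * 18.5^2 = 4300.8403
Compute Q / denom = 4 / 4300.8403 = 0.00093005
Compute 10 * log10(0.00093005) = -30.3149
SPL = 101.0 + (-30.3149) = 70.69

70.69 dB


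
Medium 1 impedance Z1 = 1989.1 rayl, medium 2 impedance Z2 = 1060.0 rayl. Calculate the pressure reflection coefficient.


Given values:
  Z1 = 1989.1 rayl, Z2 = 1060.0 rayl
Formula: R = (Z2 - Z1) / (Z2 + Z1)
Numerator: Z2 - Z1 = 1060.0 - 1989.1 = -929.1
Denominator: Z2 + Z1 = 1060.0 + 1989.1 = 3049.1
R = -929.1 / 3049.1 = -0.3047

-0.3047


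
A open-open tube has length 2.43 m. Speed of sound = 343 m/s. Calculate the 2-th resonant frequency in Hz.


Given values:
  Tube type: open-open, L = 2.43 m, c = 343 m/s, n = 2
Formula: f_n = n * c / (2 * L)
Compute 2 * L = 2 * 2.43 = 4.86
f = 2 * 343 / 4.86
f = 141.15

141.15 Hz


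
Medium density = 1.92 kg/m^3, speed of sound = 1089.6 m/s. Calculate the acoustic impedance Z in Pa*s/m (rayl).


Given values:
  rho = 1.92 kg/m^3
  c = 1089.6 m/s
Formula: Z = rho * c
Z = 1.92 * 1089.6
Z = 2092.03

2092.03 rayl


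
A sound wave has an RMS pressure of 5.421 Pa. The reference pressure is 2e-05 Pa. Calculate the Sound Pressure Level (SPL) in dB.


Given values:
  p = 5.421 Pa
  p_ref = 2e-05 Pa
Formula: SPL = 20 * log10(p / p_ref)
Compute ratio: p / p_ref = 5.421 / 2e-05 = 271050
Compute log10: log10(271050) = 5.433049
Multiply: SPL = 20 * 5.433049 = 108.66

108.66 dB


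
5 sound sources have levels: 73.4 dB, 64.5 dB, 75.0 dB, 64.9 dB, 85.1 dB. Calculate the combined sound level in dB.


Formula: L_total = 10 * log10( sum(10^(Li/10)) )
  Source 1: 10^(73.4/10) = 21877616.2395
  Source 2: 10^(64.5/10) = 2818382.9313
  Source 3: 10^(75.0/10) = 31622776.6017
  Source 4: 10^(64.9/10) = 3090295.4325
  Source 5: 10^(85.1/10) = 323593656.9296
Sum of linear values = 383002728.1346
L_total = 10 * log10(383002728.1346) = 85.83

85.83 dB


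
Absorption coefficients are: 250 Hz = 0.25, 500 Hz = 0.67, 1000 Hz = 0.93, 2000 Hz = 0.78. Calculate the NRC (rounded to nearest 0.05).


Given values:
  a_250 = 0.25, a_500 = 0.67
  a_1000 = 0.93, a_2000 = 0.78
Formula: NRC = (a250 + a500 + a1000 + a2000) / 4
Sum = 0.25 + 0.67 + 0.93 + 0.78 = 2.63
NRC = 2.63 / 4 = 0.6575
Rounded to nearest 0.05: 0.65

0.65


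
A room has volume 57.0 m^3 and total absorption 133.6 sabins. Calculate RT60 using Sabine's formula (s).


Given values:
  V = 57.0 m^3
  A = 133.6 sabins
Formula: RT60 = 0.161 * V / A
Numerator: 0.161 * 57.0 = 9.177
RT60 = 9.177 / 133.6 = 0.069

0.069 s


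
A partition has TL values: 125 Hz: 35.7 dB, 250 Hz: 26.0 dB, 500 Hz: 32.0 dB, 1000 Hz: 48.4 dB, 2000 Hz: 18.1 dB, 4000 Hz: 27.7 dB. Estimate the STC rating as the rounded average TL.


Given TL values at each frequency:
  125 Hz: 35.7 dB
  250 Hz: 26.0 dB
  500 Hz: 32.0 dB
  1000 Hz: 48.4 dB
  2000 Hz: 18.1 dB
  4000 Hz: 27.7 dB
Formula: STC ~ round(average of TL values)
Sum = 35.7 + 26.0 + 32.0 + 48.4 + 18.1 + 27.7 = 187.9
Average = 187.9 / 6 = 31.32
Rounded: 31

31


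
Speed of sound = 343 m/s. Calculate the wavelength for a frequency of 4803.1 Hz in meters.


Given values:
  c = 343 m/s, f = 4803.1 Hz
Formula: lambda = c / f
lambda = 343 / 4803.1
lambda = 0.0714

0.0714 m


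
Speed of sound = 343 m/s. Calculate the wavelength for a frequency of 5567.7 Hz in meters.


Given values:
  c = 343 m/s, f = 5567.7 Hz
Formula: lambda = c / f
lambda = 343 / 5567.7
lambda = 0.0616

0.0616 m


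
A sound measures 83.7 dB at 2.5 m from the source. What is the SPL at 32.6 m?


Given values:
  SPL1 = 83.7 dB, r1 = 2.5 m, r2 = 32.6 m
Formula: SPL2 = SPL1 - 20 * log10(r2 / r1)
Compute ratio: r2 / r1 = 32.6 / 2.5 = 13.04
Compute log10: log10(13.04) = 1.115278
Compute drop: 20 * 1.115278 = 22.3056
SPL2 = 83.7 - 22.3056 = 61.39

61.39 dB


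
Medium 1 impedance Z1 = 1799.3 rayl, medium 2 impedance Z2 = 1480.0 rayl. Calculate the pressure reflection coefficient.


Given values:
  Z1 = 1799.3 rayl, Z2 = 1480.0 rayl
Formula: R = (Z2 - Z1) / (Z2 + Z1)
Numerator: Z2 - Z1 = 1480.0 - 1799.3 = -319.3
Denominator: Z2 + Z1 = 1480.0 + 1799.3 = 3279.3
R = -319.3 / 3279.3 = -0.0974

-0.0974


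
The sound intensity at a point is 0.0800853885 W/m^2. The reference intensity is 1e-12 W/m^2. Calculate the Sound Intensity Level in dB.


Given values:
  I = 0.0800853885 W/m^2
  I_ref = 1e-12 W/m^2
Formula: SIL = 10 * log10(I / I_ref)
Compute ratio: I / I_ref = 80085388500
Compute log10: log10(80085388500) = 10.903553
Multiply: SIL = 10 * 10.903553 = 109.04

109.04 dB


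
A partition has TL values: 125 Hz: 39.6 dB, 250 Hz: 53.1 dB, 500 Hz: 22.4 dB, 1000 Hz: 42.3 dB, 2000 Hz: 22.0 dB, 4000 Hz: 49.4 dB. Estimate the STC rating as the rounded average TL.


Given TL values at each frequency:
  125 Hz: 39.6 dB
  250 Hz: 53.1 dB
  500 Hz: 22.4 dB
  1000 Hz: 42.3 dB
  2000 Hz: 22.0 dB
  4000 Hz: 49.4 dB
Formula: STC ~ round(average of TL values)
Sum = 39.6 + 53.1 + 22.4 + 42.3 + 22.0 + 49.4 = 228.8
Average = 228.8 / 6 = 38.13
Rounded: 38

38


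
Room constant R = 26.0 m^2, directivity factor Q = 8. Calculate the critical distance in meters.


Given values:
  R = 26.0 m^2, Q = 8
Formula: d_c = 0.141 * sqrt(Q * R)
Compute Q * R = 8 * 26.0 = 208.0
Compute sqrt(208.0) = 14.4222
d_c = 0.141 * 14.4222 = 2.034

2.034 m


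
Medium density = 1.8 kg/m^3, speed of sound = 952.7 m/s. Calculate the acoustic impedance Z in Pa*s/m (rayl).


Given values:
  rho = 1.8 kg/m^3
  c = 952.7 m/s
Formula: Z = rho * c
Z = 1.8 * 952.7
Z = 1714.86

1714.86 rayl


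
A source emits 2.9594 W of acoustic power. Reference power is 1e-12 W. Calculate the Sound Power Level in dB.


Given values:
  W = 2.9594 W
  W_ref = 1e-12 W
Formula: SWL = 10 * log10(W / W_ref)
Compute ratio: W / W_ref = 2959400000000
Compute log10: log10(2959400000000) = 12.471204
Multiply: SWL = 10 * 12.471204 = 124.71

124.71 dB


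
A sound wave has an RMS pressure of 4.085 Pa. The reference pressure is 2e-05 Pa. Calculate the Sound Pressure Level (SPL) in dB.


Given values:
  p = 4.085 Pa
  p_ref = 2e-05 Pa
Formula: SPL = 20 * log10(p / p_ref)
Compute ratio: p / p_ref = 4.085 / 2e-05 = 204250
Compute log10: log10(204250) = 5.310162
Multiply: SPL = 20 * 5.310162 = 106.2

106.2 dB


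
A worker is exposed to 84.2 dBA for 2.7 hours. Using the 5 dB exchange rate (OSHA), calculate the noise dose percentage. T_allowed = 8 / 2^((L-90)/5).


Given values:
  L = 84.2 dBA, T = 2.7 hours
Formula: T_allowed = 8 / 2^((L - 90) / 5)
Compute exponent: (84.2 - 90) / 5 = -1.16
Compute 2^(-1.16) = 0.447513
T_allowed = 8 / 0.447513 = 17.876576 hours
Dose = (T / T_allowed) * 100
Dose = (2.7 / 17.876576) * 100 = 15.1

15.1 %


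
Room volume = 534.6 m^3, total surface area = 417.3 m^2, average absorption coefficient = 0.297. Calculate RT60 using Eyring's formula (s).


Given values:
  V = 534.6 m^3, S = 417.3 m^2, alpha = 0.297
Formula: RT60 = 0.161 * V / (-S * ln(1 - alpha))
Compute ln(1 - 0.297) = ln(0.703) = -0.352398
Denominator: -417.3 * -0.352398 = 147.0557
Numerator: 0.161 * 534.6 = 86.0706
RT60 = 86.0706 / 147.0557 = 0.585

0.585 s


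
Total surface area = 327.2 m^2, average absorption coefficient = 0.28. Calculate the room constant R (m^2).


Given values:
  S = 327.2 m^2, alpha = 0.28
Formula: R = S * alpha / (1 - alpha)
Numerator: 327.2 * 0.28 = 91.616
Denominator: 1 - 0.28 = 0.72
R = 91.616 / 0.72 = 127.24

127.24 m^2


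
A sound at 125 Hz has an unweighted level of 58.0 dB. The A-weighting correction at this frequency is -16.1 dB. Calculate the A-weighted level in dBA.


Given values:
  SPL = 58.0 dB
  A-weighting at 125 Hz = -16.1 dB
Formula: L_A = SPL + A_weight
L_A = 58.0 + (-16.1)
L_A = 41.9

41.9 dBA


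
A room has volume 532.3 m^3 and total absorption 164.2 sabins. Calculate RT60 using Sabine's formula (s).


Given values:
  V = 532.3 m^3
  A = 164.2 sabins
Formula: RT60 = 0.161 * V / A
Numerator: 0.161 * 532.3 = 85.7003
RT60 = 85.7003 / 164.2 = 0.522

0.522 s


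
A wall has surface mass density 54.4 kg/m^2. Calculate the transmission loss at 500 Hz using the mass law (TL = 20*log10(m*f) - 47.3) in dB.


Given values:
  m = 54.4 kg/m^2, f = 500 Hz
Formula: TL = 20 * log10(m * f) - 47.3
Compute m * f = 54.4 * 500 = 27200.0
Compute log10(27200.0) = 4.434569
Compute 20 * 4.434569 = 88.6914
TL = 88.6914 - 47.3 = 41.39

41.39 dB


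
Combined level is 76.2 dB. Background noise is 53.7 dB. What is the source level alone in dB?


Given values:
  L_total = 76.2 dB, L_bg = 53.7 dB
Formula: L_source = 10 * log10(10^(L_total/10) - 10^(L_bg/10))
Convert to linear:
  10^(76.2/10) = 41686938.347
  10^(53.7/10) = 234422.8815
Difference: 41686938.347 - 234422.8815 = 41452515.4655
L_source = 10 * log10(41452515.4655) = 76.18

76.18 dB


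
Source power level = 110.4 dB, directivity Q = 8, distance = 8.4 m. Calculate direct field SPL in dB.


Given values:
  Lw = 110.4 dB, Q = 8, r = 8.4 m
Formula: SPL = Lw + 10 * log10(Q / (4 * pi * r^2))
Compute 4 * pi * r^2 = 4 * pi * 8.4^2 = 886.6831
Compute Q / denom = 8 / 886.6831 = 0.00902239
Compute 10 * log10(0.00902239) = -20.4468
SPL = 110.4 + (-20.4468) = 89.95

89.95 dB


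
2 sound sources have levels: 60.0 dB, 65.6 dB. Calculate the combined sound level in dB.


Formula: L_total = 10 * log10( sum(10^(Li/10)) )
  Source 1: 10^(60.0/10) = 1000000.0
  Source 2: 10^(65.6/10) = 3630780.5477
Sum of linear values = 4630780.5477
L_total = 10 * log10(4630780.5477) = 66.66

66.66 dB


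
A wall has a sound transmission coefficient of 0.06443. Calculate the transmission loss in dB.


Given values:
  tau = 0.06443
Formula: TL = 10 * log10(1 / tau)
Compute 1 / tau = 1 / 0.06443 = 15.5207
Compute log10(15.5207) = 1.190911
TL = 10 * 1.190911 = 11.91

11.91 dB


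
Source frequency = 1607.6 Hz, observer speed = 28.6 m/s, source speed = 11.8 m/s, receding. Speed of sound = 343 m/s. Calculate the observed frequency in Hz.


Given values:
  f_s = 1607.6 Hz, v_o = 28.6 m/s, v_s = 11.8 m/s
  Direction: receding
Formula: f_o = f_s * (c - v_o) / (c + v_s)
Numerator: c - v_o = 343 - 28.6 = 314.4
Denominator: c + v_s = 343 + 11.8 = 354.8
f_o = 1607.6 * 314.4 / 354.8 = 1424.55

1424.55 Hz


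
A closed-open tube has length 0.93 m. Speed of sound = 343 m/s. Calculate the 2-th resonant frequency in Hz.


Given values:
  Tube type: closed-open, L = 0.93 m, c = 343 m/s, n = 2
Formula: f_n = (2n - 1) * c / (4 * L)
Compute 2n - 1 = 2*2 - 1 = 3
Compute 4 * L = 4 * 0.93 = 3.72
f = 3 * 343 / 3.72
f = 276.61

276.61 Hz


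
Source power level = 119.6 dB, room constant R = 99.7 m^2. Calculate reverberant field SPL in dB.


Given values:
  Lw = 119.6 dB, R = 99.7 m^2
Formula: SPL = Lw + 10 * log10(4 / R)
Compute 4 / R = 4 / 99.7 = 0.04012
Compute 10 * log10(0.04012) = -13.9664
SPL = 119.6 + (-13.9664) = 105.63

105.63 dB


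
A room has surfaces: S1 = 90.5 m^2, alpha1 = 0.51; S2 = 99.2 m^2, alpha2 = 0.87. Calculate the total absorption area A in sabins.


Given surfaces:
  Surface 1: 90.5 * 0.51 = 46.155
  Surface 2: 99.2 * 0.87 = 86.304
Formula: A = sum(Si * alpha_i)
A = 46.155 + 86.304
A = 132.46

132.46 sabins


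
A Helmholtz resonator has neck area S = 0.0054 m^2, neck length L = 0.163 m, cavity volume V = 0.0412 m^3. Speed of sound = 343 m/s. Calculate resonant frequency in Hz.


Given values:
  S = 0.0054 m^2, L = 0.163 m, V = 0.0412 m^3, c = 343 m/s
Formula: f = (c / (2*pi)) * sqrt(S / (V * L))
Compute V * L = 0.0412 * 0.163 = 0.0067156
Compute S / (V * L) = 0.0054 / 0.0067156 = 0.8041
Compute sqrt(0.8041) = 0.896716
Compute c / (2*pi) = 343 / 6.283185 = 54.590148
f = 54.590148 * 0.896716 = 48.95

48.95 Hz


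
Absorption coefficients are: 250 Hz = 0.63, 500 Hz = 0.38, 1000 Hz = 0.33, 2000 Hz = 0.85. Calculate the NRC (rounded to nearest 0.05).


Given values:
  a_250 = 0.63, a_500 = 0.38
  a_1000 = 0.33, a_2000 = 0.85
Formula: NRC = (a250 + a500 + a1000 + a2000) / 4
Sum = 0.63 + 0.38 + 0.33 + 0.85 = 2.19
NRC = 2.19 / 4 = 0.5475
Rounded to nearest 0.05: 0.55

0.55


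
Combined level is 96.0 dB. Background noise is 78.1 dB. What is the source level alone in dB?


Given values:
  L_total = 96.0 dB, L_bg = 78.1 dB
Formula: L_source = 10 * log10(10^(L_total/10) - 10^(L_bg/10))
Convert to linear:
  10^(96.0/10) = 3981071705.535
  10^(78.1/10) = 64565422.9035
Difference: 3981071705.535 - 64565422.9035 = 3916506282.6315
L_source = 10 * log10(3916506282.6315) = 95.93

95.93 dB


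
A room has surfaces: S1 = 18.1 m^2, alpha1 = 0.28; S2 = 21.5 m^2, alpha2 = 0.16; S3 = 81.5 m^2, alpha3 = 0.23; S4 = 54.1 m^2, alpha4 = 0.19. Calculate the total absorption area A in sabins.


Given surfaces:
  Surface 1: 18.1 * 0.28 = 5.068
  Surface 2: 21.5 * 0.16 = 3.44
  Surface 3: 81.5 * 0.23 = 18.745
  Surface 4: 54.1 * 0.19 = 10.279
Formula: A = sum(Si * alpha_i)
A = 5.068 + 3.44 + 18.745 + 10.279
A = 37.53

37.53 sabins


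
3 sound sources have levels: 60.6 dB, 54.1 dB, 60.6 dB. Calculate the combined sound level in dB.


Formula: L_total = 10 * log10( sum(10^(Li/10)) )
  Source 1: 10^(60.6/10) = 1148153.6215
  Source 2: 10^(54.1/10) = 257039.5783
  Source 3: 10^(60.6/10) = 1148153.6215
Sum of linear values = 2553346.8213
L_total = 10 * log10(2553346.8213) = 64.07

64.07 dB


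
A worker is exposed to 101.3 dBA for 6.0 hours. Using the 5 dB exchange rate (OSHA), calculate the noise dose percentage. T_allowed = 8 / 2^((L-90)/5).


Given values:
  L = 101.3 dBA, T = 6.0 hours
Formula: T_allowed = 8 / 2^((L - 90) / 5)
Compute exponent: (101.3 - 90) / 5 = 2.26
Compute 2^(2.26) = 4.789915
T_allowed = 8 / 4.789915 = 1.670176 hours
Dose = (T / T_allowed) * 100
Dose = (6.0 / 1.670176) * 100 = 359.24

359.24 %


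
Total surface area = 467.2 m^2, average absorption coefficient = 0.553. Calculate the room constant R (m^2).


Given values:
  S = 467.2 m^2, alpha = 0.553
Formula: R = S * alpha / (1 - alpha)
Numerator: 467.2 * 0.553 = 258.3616
Denominator: 1 - 0.553 = 0.447
R = 258.3616 / 0.447 = 577.99

577.99 m^2


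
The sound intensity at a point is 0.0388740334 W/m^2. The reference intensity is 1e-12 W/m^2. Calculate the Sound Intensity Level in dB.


Given values:
  I = 0.0388740334 W/m^2
  I_ref = 1e-12 W/m^2
Formula: SIL = 10 * log10(I / I_ref)
Compute ratio: I / I_ref = 38874033400
Compute log10: log10(38874033400) = 10.58966
Multiply: SIL = 10 * 10.58966 = 105.9

105.9 dB


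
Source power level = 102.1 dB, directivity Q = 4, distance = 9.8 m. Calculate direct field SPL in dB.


Given values:
  Lw = 102.1 dB, Q = 4, r = 9.8 m
Formula: SPL = Lw + 10 * log10(Q / (4 * pi * r^2))
Compute 4 * pi * r^2 = 4 * pi * 9.8^2 = 1206.8742
Compute Q / denom = 4 / 1206.8742 = 0.00331435
Compute 10 * log10(0.00331435) = -24.796
SPL = 102.1 + (-24.796) = 77.3

77.3 dB


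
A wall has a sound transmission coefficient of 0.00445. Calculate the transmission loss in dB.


Given values:
  tau = 0.00445
Formula: TL = 10 * log10(1 / tau)
Compute 1 / tau = 1 / 0.00445 = 224.7191
Compute log10(224.7191) = 2.35164
TL = 10 * 2.35164 = 23.52

23.52 dB


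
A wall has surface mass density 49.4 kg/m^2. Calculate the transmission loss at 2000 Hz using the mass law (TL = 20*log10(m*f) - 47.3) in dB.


Given values:
  m = 49.4 kg/m^2, f = 2000 Hz
Formula: TL = 20 * log10(m * f) - 47.3
Compute m * f = 49.4 * 2000 = 98800.0
Compute log10(98800.0) = 4.994757
Compute 20 * 4.994757 = 99.8951
TL = 99.8951 - 47.3 = 52.6

52.6 dB


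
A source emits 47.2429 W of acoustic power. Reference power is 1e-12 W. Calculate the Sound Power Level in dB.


Given values:
  W = 47.2429 W
  W_ref = 1e-12 W
Formula: SWL = 10 * log10(W / W_ref)
Compute ratio: W / W_ref = 47242900000000
Compute log10: log10(47242900000000) = 13.674337
Multiply: SWL = 10 * 13.674337 = 136.74

136.74 dB


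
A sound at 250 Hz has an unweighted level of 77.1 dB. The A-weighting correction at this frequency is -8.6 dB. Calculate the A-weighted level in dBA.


Given values:
  SPL = 77.1 dB
  A-weighting at 250 Hz = -8.6 dB
Formula: L_A = SPL + A_weight
L_A = 77.1 + (-8.6)
L_A = 68.5

68.5 dBA


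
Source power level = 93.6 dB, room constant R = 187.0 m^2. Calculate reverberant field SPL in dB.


Given values:
  Lw = 93.6 dB, R = 187.0 m^2
Formula: SPL = Lw + 10 * log10(4 / R)
Compute 4 / R = 4 / 187.0 = 0.02139
Compute 10 * log10(0.02139) = -16.6979
SPL = 93.6 + (-16.6979) = 76.9

76.9 dB


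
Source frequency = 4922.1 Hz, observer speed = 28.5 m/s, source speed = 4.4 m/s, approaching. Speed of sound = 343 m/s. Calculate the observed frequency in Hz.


Given values:
  f_s = 4922.1 Hz, v_o = 28.5 m/s, v_s = 4.4 m/s
  Direction: approaching
Formula: f_o = f_s * (c + v_o) / (c - v_s)
Numerator: c + v_o = 343 + 28.5 = 371.5
Denominator: c - v_s = 343 - 4.4 = 338.6
f_o = 4922.1 * 371.5 / 338.6 = 5400.35

5400.35 Hz


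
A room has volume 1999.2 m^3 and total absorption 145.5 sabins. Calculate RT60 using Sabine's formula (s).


Given values:
  V = 1999.2 m^3
  A = 145.5 sabins
Formula: RT60 = 0.161 * V / A
Numerator: 0.161 * 1999.2 = 321.8712
RT60 = 321.8712 / 145.5 = 2.212

2.212 s


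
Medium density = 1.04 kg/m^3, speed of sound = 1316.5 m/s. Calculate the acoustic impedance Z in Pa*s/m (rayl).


Given values:
  rho = 1.04 kg/m^3
  c = 1316.5 m/s
Formula: Z = rho * c
Z = 1.04 * 1316.5
Z = 1369.16

1369.16 rayl


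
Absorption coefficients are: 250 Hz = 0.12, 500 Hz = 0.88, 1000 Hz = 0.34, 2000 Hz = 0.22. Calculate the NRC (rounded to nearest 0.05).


Given values:
  a_250 = 0.12, a_500 = 0.88
  a_1000 = 0.34, a_2000 = 0.22
Formula: NRC = (a250 + a500 + a1000 + a2000) / 4
Sum = 0.12 + 0.88 + 0.34 + 0.22 = 1.56
NRC = 1.56 / 4 = 0.39
Rounded to nearest 0.05: 0.4

0.4


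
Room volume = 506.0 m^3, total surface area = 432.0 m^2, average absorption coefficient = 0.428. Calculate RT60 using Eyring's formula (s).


Given values:
  V = 506.0 m^3, S = 432.0 m^2, alpha = 0.428
Formula: RT60 = 0.161 * V / (-S * ln(1 - alpha))
Compute ln(1 - 0.428) = ln(0.572) = -0.558616
Denominator: -432.0 * -0.558616 = 241.3221
Numerator: 0.161 * 506.0 = 81.466
RT60 = 81.466 / 241.3221 = 0.338

0.338 s


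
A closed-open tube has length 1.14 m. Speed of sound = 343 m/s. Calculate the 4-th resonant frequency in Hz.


Given values:
  Tube type: closed-open, L = 1.14 m, c = 343 m/s, n = 4
Formula: f_n = (2n - 1) * c / (4 * L)
Compute 2n - 1 = 2*4 - 1 = 7
Compute 4 * L = 4 * 1.14 = 4.56
f = 7 * 343 / 4.56
f = 526.54

526.54 Hz
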